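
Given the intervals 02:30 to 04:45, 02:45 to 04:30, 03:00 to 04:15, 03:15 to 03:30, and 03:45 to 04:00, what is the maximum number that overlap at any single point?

Walk the sorted start/end points keeping a running depth.
The depth first hits 4 at 03:15.

4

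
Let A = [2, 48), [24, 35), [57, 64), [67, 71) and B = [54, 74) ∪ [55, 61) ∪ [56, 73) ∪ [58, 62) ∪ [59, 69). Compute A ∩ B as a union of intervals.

Merge the first list: [2, 48), [57, 64), [67, 71).
Merge the second list: [54, 74).
[2, 48) meets no B interval.
[57, 64) ∩ B → [57, 64).
[67, 71) ∩ B → [67, 71).

[57, 64) ∪ [67, 71)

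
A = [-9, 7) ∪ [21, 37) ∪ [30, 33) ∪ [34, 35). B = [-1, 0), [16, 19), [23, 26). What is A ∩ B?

A, merged: [-9, 7), [21, 37).
[-9, 7) meets the second set on [-1, 0).
[21, 37) meets the second set on [23, 26).

[-1, 0) ∪ [23, 26)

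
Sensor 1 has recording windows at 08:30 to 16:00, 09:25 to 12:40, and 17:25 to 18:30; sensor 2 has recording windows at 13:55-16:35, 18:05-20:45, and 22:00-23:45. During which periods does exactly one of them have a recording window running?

Merge the first list: 08:30–16:00, 17:25–18:30.
Only in the first: 08:30–13:55, 17:25–18:05.
Only in the second: 16:00–16:35, 18:30–20:45, 22:00–23:45.
Together these are the periods covered by exactly one.

08:30–13:55, 16:00–16:35, 17:25–18:05, 18:30–20:45, 22:00–23:45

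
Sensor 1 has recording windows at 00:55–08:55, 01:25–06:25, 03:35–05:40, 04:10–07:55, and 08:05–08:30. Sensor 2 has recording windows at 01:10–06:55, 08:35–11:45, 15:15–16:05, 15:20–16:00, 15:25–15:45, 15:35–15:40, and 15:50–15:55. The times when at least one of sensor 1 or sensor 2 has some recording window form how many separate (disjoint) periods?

2

Merge the first list: 00:55–08:55.
Merge the second list: 01:10–06:55, 08:35–11:45, 15:15–16:05.
A ∪ B = 00:55–11:45, 15:15–16:05.
That is 2 disjoint pieces.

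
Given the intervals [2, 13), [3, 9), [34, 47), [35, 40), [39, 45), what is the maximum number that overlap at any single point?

At 39, 3 of the intervals are simultaneously active.
No point has more.

3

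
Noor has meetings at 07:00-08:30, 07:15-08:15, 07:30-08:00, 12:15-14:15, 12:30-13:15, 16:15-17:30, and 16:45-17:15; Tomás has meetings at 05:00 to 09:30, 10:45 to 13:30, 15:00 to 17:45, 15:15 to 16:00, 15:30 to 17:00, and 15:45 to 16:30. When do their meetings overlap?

First set merges to 07:00–08:30, 12:15–14:15, 16:15–17:30.
Second set merges to 05:00–09:30, 10:45–13:30, 15:00–17:45.
07:00–08:30 ∩ B → 07:00–08:30.
12:15–14:15 ∩ B → 12:15–13:30.
16:15–17:30 ∩ B → 16:15–17:30.

07:00–08:30, 12:15–13:30, 16:15–17:30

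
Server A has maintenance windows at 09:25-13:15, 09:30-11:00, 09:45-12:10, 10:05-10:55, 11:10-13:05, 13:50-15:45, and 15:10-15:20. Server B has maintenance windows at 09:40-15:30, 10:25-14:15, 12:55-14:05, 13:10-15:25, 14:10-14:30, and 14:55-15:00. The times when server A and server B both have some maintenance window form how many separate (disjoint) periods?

Merge the first list: 09:25–13:15, 13:50–15:45.
Merge the second list: 09:40–15:30.
A ∩ B = 09:40–13:15, 13:50–15:30.
That is 2 disjoint pieces.

2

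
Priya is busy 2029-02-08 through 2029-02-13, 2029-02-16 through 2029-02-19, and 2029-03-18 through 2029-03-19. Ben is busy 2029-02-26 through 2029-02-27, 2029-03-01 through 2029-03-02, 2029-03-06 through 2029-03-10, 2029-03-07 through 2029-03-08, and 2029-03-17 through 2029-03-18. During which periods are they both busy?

2029-03-18 through 2029-03-18

B, merged: 2029-02-26 through 2029-02-27, 2029-03-01 through 2029-03-02, 2029-03-06 through 2029-03-10, 2029-03-17 through 2029-03-18.
2029-02-08 through 2029-02-13 meets no B interval.
2029-02-16 through 2029-02-19 meets no B interval.
2029-03-18 through 2029-03-19 ∩ B → 2029-03-18 through 2029-03-18.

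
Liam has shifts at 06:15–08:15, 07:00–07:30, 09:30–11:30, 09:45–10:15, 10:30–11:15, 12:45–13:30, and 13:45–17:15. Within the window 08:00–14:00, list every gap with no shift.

Covered (merged): 06:15–08:15, 09:30–11:30, 12:45–13:30, 13:45–17:15.
Complement within 08:00–14:00: 08:15–09:30, 11:30–12:45, 13:30–13:45.

08:15–09:30, 11:30–12:45, 13:30–13:45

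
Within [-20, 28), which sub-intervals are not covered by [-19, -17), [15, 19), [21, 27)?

[-20, -19) ∪ [-17, 15) ∪ [19, 21) ∪ [27, 28)

The merged coverage is [-19, -17), [15, 19), [21, 27).
Complement within [-20, 28): [-20, -19), [-17, 15), [19, 21), [27, 28).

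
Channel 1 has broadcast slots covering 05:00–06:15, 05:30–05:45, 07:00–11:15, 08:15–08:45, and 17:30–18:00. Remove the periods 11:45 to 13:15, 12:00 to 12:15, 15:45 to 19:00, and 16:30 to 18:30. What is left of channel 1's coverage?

First set merges to 05:00-06:15, 07:00-11:15, 17:30-18:00.
Second set merges to 11:45-13:15, 15:45-19:00.
05:00-06:15: no B overlap → unchanged.
07:00-11:15: no B overlap → unchanged.
17:30-18:00: fully covered by B → removed.

05:00-06:15, 07:00-11:15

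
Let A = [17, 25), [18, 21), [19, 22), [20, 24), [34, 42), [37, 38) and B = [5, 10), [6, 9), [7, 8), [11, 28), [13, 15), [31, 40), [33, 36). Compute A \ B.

A, merged: [17, 25), [34, 42).
B, merged: [5, 10), [11, 28), [31, 40).
[17, 25): entirely removed.
[34, 42) \ B = [40, 42).

[40, 42)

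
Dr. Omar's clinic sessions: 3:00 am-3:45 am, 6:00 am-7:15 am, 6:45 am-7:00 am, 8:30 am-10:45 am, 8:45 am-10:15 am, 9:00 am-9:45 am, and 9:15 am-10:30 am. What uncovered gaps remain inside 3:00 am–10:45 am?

After merging, the occupied span is 3:00 am–3:45 am, 6:00 am–7:15 am, 8:30 am–10:45 am.
Complement within 3:00 am–10:45 am: 3:45 am–6:00 am, 7:15 am–8:30 am.

3:45 am–6:00 am, 7:15 am–8:30 am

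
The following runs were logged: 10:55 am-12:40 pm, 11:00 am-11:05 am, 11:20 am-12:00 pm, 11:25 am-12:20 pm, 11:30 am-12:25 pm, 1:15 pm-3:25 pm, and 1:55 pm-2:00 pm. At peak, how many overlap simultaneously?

Sweep endpoints in order; track running count of active intervals.
Peak of 4 reached at 11:30 am.

4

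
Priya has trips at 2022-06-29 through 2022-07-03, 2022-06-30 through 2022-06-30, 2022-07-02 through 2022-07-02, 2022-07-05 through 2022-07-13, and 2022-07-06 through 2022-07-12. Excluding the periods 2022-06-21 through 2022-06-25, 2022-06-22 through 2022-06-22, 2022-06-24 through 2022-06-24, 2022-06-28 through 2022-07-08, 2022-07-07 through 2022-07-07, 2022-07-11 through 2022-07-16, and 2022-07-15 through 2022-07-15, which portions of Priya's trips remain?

2022-07-09 through 2022-07-10

First set merges to 2022-06-29 through 2022-07-03, 2022-07-05 through 2022-07-13.
Second set merges to 2022-06-21 through 2022-06-25, 2022-06-28 through 2022-07-08, 2022-07-11 through 2022-07-16.
2022-06-29 through 2022-07-03: entirely removed.
2022-07-05 through 2022-07-13 \ B = 2022-07-09 through 2022-07-10.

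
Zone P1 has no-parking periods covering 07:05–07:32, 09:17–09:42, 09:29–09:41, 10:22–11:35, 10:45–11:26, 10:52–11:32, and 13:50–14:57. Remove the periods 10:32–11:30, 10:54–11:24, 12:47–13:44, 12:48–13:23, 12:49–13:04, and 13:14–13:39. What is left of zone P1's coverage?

07:05–07:32, 09:17–09:42, 10:22–10:32, 11:30–11:35, 13:50–14:57

Merge the first list: 07:05–07:32, 09:17–09:42, 10:22–11:35, 13:50–14:57.
Merge the second list: 10:32–11:30, 12:47–13:44.
07:05–07:32: nothing removed.
09:17–09:42: nothing removed.
10:22–11:35 \ B = 10:22–10:32, 11:30–11:35.
13:50–14:57: nothing removed.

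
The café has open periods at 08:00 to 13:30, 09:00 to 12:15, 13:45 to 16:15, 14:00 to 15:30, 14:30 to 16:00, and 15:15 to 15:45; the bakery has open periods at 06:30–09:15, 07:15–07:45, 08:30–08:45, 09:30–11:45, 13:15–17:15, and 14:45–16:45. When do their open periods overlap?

08:00–09:15, 09:30–11:45, 13:15–13:30, 13:45–16:15

A, merged: 08:00–13:30, 13:45–16:15.
B, merged: 06:30–09:15, 09:30–11:45, 13:15–17:15.
08:00–13:30 ∩ B → 08:00–09:15, 09:30–11:45, 13:15–13:30.
13:45–16:15 ∩ B → 13:45–16:15.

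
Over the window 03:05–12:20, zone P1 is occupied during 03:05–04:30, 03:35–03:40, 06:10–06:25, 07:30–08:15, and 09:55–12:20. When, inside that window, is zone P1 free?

04:30-06:10, 06:25-07:30, 08:15-09:55

After merging, the occupied span is 03:05-04:30, 06:10-06:25, 07:30-08:15, 09:55-12:20.
Complement within 03:05-12:20: 04:30-06:10, 06:25-07:30, 08:15-09:55.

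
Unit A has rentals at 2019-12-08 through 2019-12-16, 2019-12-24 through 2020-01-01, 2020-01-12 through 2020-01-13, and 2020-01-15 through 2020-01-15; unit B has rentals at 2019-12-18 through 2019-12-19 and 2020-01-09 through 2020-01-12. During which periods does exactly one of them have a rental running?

2019-12-08 through 2019-12-16, 2019-12-18 through 2019-12-19, 2019-12-24 through 2020-01-01, 2020-01-09 through 2020-01-11, 2020-01-13 through 2020-01-13, 2020-01-15 through 2020-01-15

A but not B: 2019-12-08 through 2019-12-16, 2019-12-24 through 2020-01-01, 2020-01-13 through 2020-01-13, 2020-01-15 through 2020-01-15.
B but not A: 2019-12-18 through 2019-12-19, 2020-01-09 through 2020-01-11.
Combining gives A △ B.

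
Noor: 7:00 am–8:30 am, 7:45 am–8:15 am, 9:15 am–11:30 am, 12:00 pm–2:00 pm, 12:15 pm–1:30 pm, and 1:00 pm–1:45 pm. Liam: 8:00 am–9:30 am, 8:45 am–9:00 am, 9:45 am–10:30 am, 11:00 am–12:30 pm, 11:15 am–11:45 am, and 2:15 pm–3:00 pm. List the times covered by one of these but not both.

7:00 am-8:00 am, 8:30 am-9:15 am, 9:30 am-9:45 am, 10:30 am-11:00 am, 11:30 am-12:00 pm, 12:30 pm-2:00 pm, 2:15 pm-3:00 pm

First set merges to 7:00 am-8:30 am, 9:15 am-11:30 am, 12:00 pm-2:00 pm.
Second set merges to 8:00 am-9:30 am, 9:45 am-10:30 am, 11:00 am-12:30 pm, 2:15 pm-3:00 pm.
Only in the first: 7:00 am-8:00 am, 9:30 am-9:45 am, 10:30 am-11:00 am, 12:30 pm-2:00 pm.
Only in the second: 8:30 am-9:15 am, 11:30 am-12:00 pm, 2:15 pm-3:00 pm.
Together these are the periods covered by exactly one.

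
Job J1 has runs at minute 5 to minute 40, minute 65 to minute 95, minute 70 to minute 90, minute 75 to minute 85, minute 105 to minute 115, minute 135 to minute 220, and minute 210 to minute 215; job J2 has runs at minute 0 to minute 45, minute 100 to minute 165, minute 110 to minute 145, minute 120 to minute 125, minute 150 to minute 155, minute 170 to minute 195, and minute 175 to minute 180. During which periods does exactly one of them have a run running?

minute 0 to minute 5, minute 40 to minute 45, minute 65 to minute 95, minute 100 to minute 105, minute 115 to minute 135, minute 165 to minute 170, minute 195 to minute 220

Merge the first list: minute 5 to minute 40, minute 65 to minute 95, minute 105 to minute 115, minute 135 to minute 220.
Merge the second list: minute 0 to minute 45, minute 100 to minute 165, minute 170 to minute 195.
A \ B = minute 65 to minute 95, minute 165 to minute 170, minute 195 to minute 220.
B \ A = minute 0 to minute 5, minute 40 to minute 45, minute 100 to minute 105, minute 115 to minute 135.
Union of the two gives the symmetric difference.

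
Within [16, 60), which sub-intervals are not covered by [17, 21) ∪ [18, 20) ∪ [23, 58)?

After merging, the occupied span is [17, 21), [23, 58).
Gaps within [16, 60): [16, 17), [21, 23), [58, 60).

[16, 17) ∪ [21, 23) ∪ [58, 60)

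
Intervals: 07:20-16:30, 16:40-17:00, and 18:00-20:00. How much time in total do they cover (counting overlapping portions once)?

11 h 30 min

Merged: 07:20–16:30, 16:40–17:00, 18:00–20:00.
Lengths: 9 h 10 min + 20 min + 2 h = 11 h 30 min.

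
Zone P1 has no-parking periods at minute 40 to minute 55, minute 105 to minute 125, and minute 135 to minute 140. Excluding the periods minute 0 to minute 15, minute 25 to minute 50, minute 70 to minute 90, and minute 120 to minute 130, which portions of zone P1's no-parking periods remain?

minute 50 to minute 55, minute 105 to minute 120, minute 135 to minute 140

minute 40 to minute 55 \ B = minute 50 to minute 55.
minute 105 to minute 125 \ B = minute 105 to minute 120.
minute 135 to minute 140: nothing removed.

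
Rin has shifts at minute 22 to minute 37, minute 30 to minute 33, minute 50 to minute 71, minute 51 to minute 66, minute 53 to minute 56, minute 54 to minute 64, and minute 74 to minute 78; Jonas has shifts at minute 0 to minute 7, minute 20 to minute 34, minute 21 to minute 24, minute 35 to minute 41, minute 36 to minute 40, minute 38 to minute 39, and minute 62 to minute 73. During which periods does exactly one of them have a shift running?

minute 0 to minute 7, minute 20 to minute 22, minute 34 to minute 35, minute 37 to minute 41, minute 50 to minute 62, minute 71 to minute 73, minute 74 to minute 78

A, merged: minute 22 to minute 37, minute 50 to minute 71, minute 74 to minute 78.
B, merged: minute 0 to minute 7, minute 20 to minute 34, minute 35 to minute 41, minute 62 to minute 73.
Only in the first: minute 34 to minute 35, minute 50 to minute 62, minute 74 to minute 78.
Only in the second: minute 0 to minute 7, minute 20 to minute 22, minute 37 to minute 41, minute 71 to minute 73.
Together these are the periods covered by exactly one.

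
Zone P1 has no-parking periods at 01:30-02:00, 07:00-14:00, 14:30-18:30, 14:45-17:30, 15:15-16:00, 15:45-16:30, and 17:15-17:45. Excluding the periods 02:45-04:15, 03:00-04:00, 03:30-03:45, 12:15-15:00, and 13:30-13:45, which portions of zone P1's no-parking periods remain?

A, merged: 01:30–02:00, 07:00–14:00, 14:30–18:30.
B, merged: 02:45–04:15, 12:15–15:00.
01:30–02:00 is untouched.
07:00–14:00 with B removed leaves 07:00–12:15.
14:30–18:30 with B removed leaves 15:00–18:30.

01:30–02:00, 07:00–12:15, 15:00–18:30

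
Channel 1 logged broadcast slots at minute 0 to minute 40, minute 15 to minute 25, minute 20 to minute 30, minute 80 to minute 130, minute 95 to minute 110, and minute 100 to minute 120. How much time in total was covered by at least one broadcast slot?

90 minutes

Merged: minute 0 to minute 40, minute 80 to minute 130.
Lengths: 40 minutes + 50 minutes = 90 minutes.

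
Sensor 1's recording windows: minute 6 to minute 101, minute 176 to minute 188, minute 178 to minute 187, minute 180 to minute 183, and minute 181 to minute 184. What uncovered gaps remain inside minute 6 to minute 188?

Covered (merged): minute 6 to minute 101, minute 176 to minute 188.
Uncovered inside minute 6 to minute 188: minute 101 to minute 176.

minute 101 to minute 176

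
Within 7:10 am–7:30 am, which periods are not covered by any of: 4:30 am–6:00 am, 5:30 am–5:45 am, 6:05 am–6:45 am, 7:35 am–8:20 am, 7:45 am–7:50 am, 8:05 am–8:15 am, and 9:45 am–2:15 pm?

The merged coverage is 4:30 am–6:00 am, 6:05 am–6:45 am, 7:35 am–8:20 am, 9:45 am–2:15 pm.
Gaps within 7:10 am–7:30 am: 7:10 am–7:30 am.

7:10 am–7:30 am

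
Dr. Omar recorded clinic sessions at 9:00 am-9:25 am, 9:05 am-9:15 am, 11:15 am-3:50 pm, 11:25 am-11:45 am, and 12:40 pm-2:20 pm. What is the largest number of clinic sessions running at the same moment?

At 9:05 am, 2 of the intervals are simultaneously active.
No point has more.

2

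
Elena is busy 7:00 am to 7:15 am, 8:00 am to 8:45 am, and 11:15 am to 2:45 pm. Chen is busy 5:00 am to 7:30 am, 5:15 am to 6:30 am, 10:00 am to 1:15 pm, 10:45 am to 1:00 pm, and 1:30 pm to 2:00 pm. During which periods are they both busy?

Merge the second list: 5:00 am-7:30 am, 10:00 am-1:15 pm, 1:30 pm-2:00 pm.
7:00 am-7:15 am overlaps B on 7:00 am-7:15 am.
8:00 am-8:45 am falls entirely outside B.
11:15 am-2:45 pm overlaps B on 11:15 am-1:15 pm, 1:30 pm-2:00 pm.

7:00 am-7:15 am, 11:15 am-1:15 pm, 1:30 pm-2:00 pm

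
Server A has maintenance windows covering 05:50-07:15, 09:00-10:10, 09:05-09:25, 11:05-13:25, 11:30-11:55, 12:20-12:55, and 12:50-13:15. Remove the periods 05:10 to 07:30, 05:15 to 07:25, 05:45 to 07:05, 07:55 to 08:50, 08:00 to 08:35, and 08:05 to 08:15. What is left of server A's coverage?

Merge the first list: 05:50–07:15, 09:00–10:10, 11:05–13:25.
Merge the second list: 05:10–07:30, 07:55–08:50.
05:50–07:15: entirely removed.
09:00–10:10: nothing removed.
11:05–13:25: nothing removed.

09:00–10:10, 11:05–13:25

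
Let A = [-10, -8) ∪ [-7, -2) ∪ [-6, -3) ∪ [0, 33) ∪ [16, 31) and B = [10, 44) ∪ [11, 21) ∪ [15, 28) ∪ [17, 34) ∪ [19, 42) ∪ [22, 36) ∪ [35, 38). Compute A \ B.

[-10, -8) ∪ [-7, -2) ∪ [0, 10)

A, merged: [-10, -8), [-7, -2), [0, 33).
B, merged: [10, 44).
[-10, -8): no B overlap → unchanged.
[-7, -2): no B overlap → unchanged.
[0, 33) minus B → [0, 10).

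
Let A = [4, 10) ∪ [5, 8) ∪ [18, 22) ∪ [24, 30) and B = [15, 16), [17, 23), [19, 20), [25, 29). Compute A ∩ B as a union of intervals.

Merge the first list: [4, 10), [18, 22), [24, 30).
Merge the second list: [15, 16), [17, 23), [25, 29).
[4, 10) meets no B interval.
[18, 22) ∩ B → [18, 22).
[24, 30) ∩ B → [25, 29).

[18, 22) ∪ [25, 29)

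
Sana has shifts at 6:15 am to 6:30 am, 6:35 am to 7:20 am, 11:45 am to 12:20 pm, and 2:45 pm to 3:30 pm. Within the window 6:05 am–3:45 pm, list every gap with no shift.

6:05 am-6:15 am, 6:30 am-6:35 am, 7:20 am-11:45 am, 12:20 pm-2:45 pm, 3:30 pm-3:45 pm

After merging, the occupied span is 6:15 am-6:30 am, 6:35 am-7:20 am, 11:45 am-12:20 pm, 2:45 pm-3:30 pm.
Gaps within 6:05 am-3:45 pm: 6:05 am-6:15 am, 6:30 am-6:35 am, 7:20 am-11:45 am, 12:20 pm-2:45 pm, 3:30 pm-3:45 pm.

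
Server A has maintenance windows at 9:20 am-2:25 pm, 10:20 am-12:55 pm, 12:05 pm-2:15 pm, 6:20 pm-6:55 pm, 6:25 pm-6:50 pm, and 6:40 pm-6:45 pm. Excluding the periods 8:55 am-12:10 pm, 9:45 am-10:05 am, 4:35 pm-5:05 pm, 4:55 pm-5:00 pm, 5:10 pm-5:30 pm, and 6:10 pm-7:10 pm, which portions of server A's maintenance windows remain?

12:10 pm-2:25 pm

A, merged: 9:20 am-2:25 pm, 6:20 pm-6:55 pm.
B, merged: 8:55 am-12:10 pm, 4:35 pm-5:05 pm, 5:10 pm-5:30 pm, 6:10 pm-7:10 pm.
9:20 am-2:25 pm \ B = 12:10 pm-2:25 pm.
6:20 pm-6:55 pm: entirely removed.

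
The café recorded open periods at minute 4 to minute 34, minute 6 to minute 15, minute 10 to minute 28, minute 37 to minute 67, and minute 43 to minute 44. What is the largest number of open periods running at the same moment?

3

At minute 10, 3 of the intervals are simultaneously active.
No point has more.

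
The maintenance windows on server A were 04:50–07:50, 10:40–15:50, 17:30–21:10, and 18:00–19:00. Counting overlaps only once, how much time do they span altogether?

11 h 50 min

Merged: 04:50-07:50, 10:40-15:50, 17:30-21:10.
Lengths: 3 h + 5 h 10 min + 3 h 40 min = 11 h 50 min.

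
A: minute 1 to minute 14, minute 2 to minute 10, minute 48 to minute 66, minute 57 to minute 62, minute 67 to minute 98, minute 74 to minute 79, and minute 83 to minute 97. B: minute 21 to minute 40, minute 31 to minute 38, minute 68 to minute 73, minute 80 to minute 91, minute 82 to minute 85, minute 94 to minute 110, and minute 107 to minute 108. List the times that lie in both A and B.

minute 68 to minute 73, minute 80 to minute 91, minute 94 to minute 98

Merge the first list: minute 1 to minute 14, minute 48 to minute 66, minute 67 to minute 98.
Merge the second list: minute 21 to minute 40, minute 68 to minute 73, minute 80 to minute 91, minute 94 to minute 110.
minute 1 to minute 14 meets no B interval.
minute 48 to minute 66 meets no B interval.
minute 67 to minute 98 ∩ B → minute 68 to minute 73, minute 80 to minute 91, minute 94 to minute 98.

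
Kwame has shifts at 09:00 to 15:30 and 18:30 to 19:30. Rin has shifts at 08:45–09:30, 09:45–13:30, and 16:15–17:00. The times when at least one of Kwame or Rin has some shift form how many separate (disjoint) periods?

3

A ∪ B = 08:45–15:30, 16:15–17:00, 18:30–19:30.
That is 3 disjoint pieces.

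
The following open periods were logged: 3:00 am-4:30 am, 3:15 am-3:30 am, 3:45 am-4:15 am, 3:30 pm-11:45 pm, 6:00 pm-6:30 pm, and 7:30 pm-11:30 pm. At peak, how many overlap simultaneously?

Walk the sorted start/end points keeping a running depth.
The depth first hits 2 at 3:15 am.

2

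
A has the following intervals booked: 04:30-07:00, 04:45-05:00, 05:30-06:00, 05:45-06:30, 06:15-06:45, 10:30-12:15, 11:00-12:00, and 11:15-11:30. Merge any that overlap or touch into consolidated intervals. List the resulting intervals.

04:45–05:00 overlaps/touches 04:30–07:00 → extend to 04:30–07:00.
05:30–06:00 overlaps/touches 04:30–07:00 → extend to 04:30–07:00.
05:45–06:30 overlaps/touches 04:30–07:00 → extend to 04:30–07:00.
06:15–06:45 overlaps/touches 04:30–07:00 → extend to 04:30–07:00.
10:30–12:15 is disjoint → start new block.
11:00–12:00 overlaps/touches 10:30–12:15 → extend to 10:30–12:15.
11:15–11:30 overlaps/touches 10:30–12:15 → extend to 10:30–12:15.

04:30–07:00, 10:30–12:15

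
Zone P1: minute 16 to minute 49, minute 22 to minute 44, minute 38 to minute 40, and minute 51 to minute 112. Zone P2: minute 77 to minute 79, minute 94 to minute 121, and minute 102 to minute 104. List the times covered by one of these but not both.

minute 16 to minute 49, minute 51 to minute 77, minute 79 to minute 94, minute 112 to minute 121

A, merged: minute 16 to minute 49, minute 51 to minute 112.
B, merged: minute 77 to minute 79, minute 94 to minute 121.
A but not B: minute 16 to minute 49, minute 51 to minute 77, minute 79 to minute 94.
B but not A: minute 112 to minute 121.
Combining gives A △ B.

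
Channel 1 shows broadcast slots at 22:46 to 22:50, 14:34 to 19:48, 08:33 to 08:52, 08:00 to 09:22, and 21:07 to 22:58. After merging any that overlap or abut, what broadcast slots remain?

08:00-09:22, 14:34-19:48, 21:07-22:58

Sort by start: 08:00-09:22, 08:33-08:52, 14:34-19:48, 21:07-22:58, 22:46-22:50.
08:33-08:52 overlaps/touches 08:00-09:22 → extend to 08:00-09:22.
14:34-19:48 is disjoint → start new block.
21:07-22:58 is disjoint → start new block.
22:46-22:50 overlaps/touches 21:07-22:58 → extend to 21:07-22:58.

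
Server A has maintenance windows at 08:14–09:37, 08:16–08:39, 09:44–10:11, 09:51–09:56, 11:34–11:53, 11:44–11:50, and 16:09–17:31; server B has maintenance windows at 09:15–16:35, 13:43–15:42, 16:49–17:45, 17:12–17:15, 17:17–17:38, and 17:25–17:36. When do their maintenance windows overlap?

09:15–09:37, 09:44–10:11, 11:34–11:53, 16:09–16:35, 16:49–17:31

A, merged: 08:14–09:37, 09:44–10:11, 11:34–11:53, 16:09–17:31.
B, merged: 09:15–16:35, 16:49–17:45.
08:14–09:37 ∩ B → 09:15–09:37.
09:44–10:11 ∩ B → 09:44–10:11.
11:34–11:53 ∩ B → 11:34–11:53.
16:09–17:31 ∩ B → 16:09–16:35, 16:49–17:31.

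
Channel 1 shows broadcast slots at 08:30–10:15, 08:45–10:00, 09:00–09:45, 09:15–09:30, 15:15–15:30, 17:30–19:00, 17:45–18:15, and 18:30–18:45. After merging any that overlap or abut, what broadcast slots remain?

08:45-10:00 overlaps/touches 08:30-10:15 → extend to 08:30-10:15.
09:00-09:45 overlaps/touches 08:30-10:15 → extend to 08:30-10:15.
09:15-09:30 overlaps/touches 08:30-10:15 → extend to 08:30-10:15.
15:15-15:30 is disjoint → start new block.
17:30-19:00 is disjoint → start new block.
17:45-18:15 overlaps/touches 17:30-19:00 → extend to 17:30-19:00.
18:30-18:45 overlaps/touches 17:30-19:00 → extend to 17:30-19:00.

08:30-10:15, 15:15-15:30, 17:30-19:00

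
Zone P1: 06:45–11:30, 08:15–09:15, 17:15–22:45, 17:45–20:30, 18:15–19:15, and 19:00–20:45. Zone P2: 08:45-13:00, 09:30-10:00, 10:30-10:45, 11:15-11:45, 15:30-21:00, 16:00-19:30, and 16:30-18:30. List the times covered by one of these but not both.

06:45-08:45, 11:30-13:00, 15:30-17:15, 21:00-22:45

Merge the first list: 06:45-11:30, 17:15-22:45.
Merge the second list: 08:45-13:00, 15:30-21:00.
A but not B: 06:45-08:45, 21:00-22:45.
B but not A: 11:30-13:00, 15:30-17:15.
Combining gives A △ B.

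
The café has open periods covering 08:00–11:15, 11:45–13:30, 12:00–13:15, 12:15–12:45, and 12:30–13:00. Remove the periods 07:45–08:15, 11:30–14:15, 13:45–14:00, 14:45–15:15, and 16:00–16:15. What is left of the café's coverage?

A, merged: 08:00-11:15, 11:45-13:30.
B, merged: 07:45-08:15, 11:30-14:15, 14:45-15:15, 16:00-16:15.
08:00-11:15 \ B = 08:15-11:15.
11:45-13:30: entirely removed.

08:15-11:15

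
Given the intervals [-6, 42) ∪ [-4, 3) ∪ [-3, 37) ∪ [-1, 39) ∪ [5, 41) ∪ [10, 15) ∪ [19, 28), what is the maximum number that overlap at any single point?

Sweep endpoints in order; track running count of active intervals.
Peak of 5 reached at 10.

5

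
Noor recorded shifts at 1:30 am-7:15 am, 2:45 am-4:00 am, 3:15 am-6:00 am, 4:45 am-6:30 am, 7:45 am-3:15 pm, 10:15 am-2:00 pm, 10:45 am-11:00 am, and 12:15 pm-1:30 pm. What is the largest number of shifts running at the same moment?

3

Walk the sorted start/end points keeping a running depth.
The depth first hits 3 at 3:15 am.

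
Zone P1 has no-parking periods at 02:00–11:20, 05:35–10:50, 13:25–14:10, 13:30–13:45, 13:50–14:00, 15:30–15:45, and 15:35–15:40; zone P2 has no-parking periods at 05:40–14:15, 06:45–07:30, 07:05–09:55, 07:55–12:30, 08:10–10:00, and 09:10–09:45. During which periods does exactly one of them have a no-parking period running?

02:00–05:40, 11:20–13:25, 14:10–14:15, 15:30–15:45

A, merged: 02:00–11:20, 13:25–14:10, 15:30–15:45.
B, merged: 05:40–14:15.
A \ B = 02:00–05:40, 15:30–15:45.
B \ A = 11:20–13:25, 14:10–14:15.
Union of the two gives the symmetric difference.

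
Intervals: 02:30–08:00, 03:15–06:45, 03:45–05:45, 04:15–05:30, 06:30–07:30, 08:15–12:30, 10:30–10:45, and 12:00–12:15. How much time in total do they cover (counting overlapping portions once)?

Merged: 02:30-08:00, 08:15-12:30.
Lengths: 5 h 30 min + 4 h 15 min = 9 h 45 min.

9 h 45 min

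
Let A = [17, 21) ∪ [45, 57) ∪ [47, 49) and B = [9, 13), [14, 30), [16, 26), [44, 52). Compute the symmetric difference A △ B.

A, merged: [17, 21), [45, 57).
B, merged: [9, 13), [14, 30), [44, 52).
Only in the first: [52, 57).
Only in the second: [9, 13), [14, 17), [21, 30), [44, 45).
Together these are the periods covered by exactly one.

[9, 13) ∪ [14, 17) ∪ [21, 30) ∪ [44, 45) ∪ [52, 57)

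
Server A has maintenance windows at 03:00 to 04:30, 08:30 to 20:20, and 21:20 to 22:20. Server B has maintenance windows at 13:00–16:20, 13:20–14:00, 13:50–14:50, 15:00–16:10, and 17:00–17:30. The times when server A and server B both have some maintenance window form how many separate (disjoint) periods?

2

Second set merges to 13:00–16:20, 17:00–17:30.
A ∩ B = 13:00–16:20, 17:00–17:30.
That is 2 disjoint pieces.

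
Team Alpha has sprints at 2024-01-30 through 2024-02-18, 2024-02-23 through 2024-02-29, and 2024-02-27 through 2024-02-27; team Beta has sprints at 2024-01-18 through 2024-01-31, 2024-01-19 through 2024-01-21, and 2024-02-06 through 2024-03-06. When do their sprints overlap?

A, merged: 2024-01-30 through 2024-02-18, 2024-02-23 through 2024-02-29.
B, merged: 2024-01-18 through 2024-01-31, 2024-02-06 through 2024-03-06.
2024-01-30 through 2024-02-18 overlaps B on 2024-01-30 through 2024-01-31, 2024-02-06 through 2024-02-18.
2024-02-23 through 2024-02-29 overlaps B on 2024-02-23 through 2024-02-29.

2024-01-30 through 2024-01-31, 2024-02-06 through 2024-02-18, 2024-02-23 through 2024-02-29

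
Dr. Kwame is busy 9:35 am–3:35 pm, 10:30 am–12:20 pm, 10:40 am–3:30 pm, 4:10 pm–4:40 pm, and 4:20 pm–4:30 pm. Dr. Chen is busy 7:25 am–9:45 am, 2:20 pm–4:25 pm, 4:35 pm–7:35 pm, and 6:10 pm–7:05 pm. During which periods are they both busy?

Merge the first list: 9:35 am–3:35 pm, 4:10 pm–4:40 pm.
Merge the second list: 7:25 am–9:45 am, 2:20 pm–4:25 pm, 4:35 pm–7:35 pm.
9:35 am–3:35 pm ∩ B → 9:35 am–9:45 am, 2:20 pm–3:35 pm.
4:10 pm–4:40 pm ∩ B → 4:10 pm–4:25 pm, 4:35 pm–4:40 pm.

9:35 am–9:45 am, 2:20 pm–3:35 pm, 4:10 pm–4:25 pm, 4:35 pm–4:40 pm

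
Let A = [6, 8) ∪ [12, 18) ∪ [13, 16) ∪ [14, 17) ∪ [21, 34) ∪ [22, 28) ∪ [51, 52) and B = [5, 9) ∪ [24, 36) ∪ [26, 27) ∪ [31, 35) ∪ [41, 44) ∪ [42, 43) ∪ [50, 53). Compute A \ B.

[12, 18) ∪ [21, 24)

A, merged: [6, 8), [12, 18), [21, 34), [51, 52).
B, merged: [5, 9), [24, 36), [41, 44), [50, 53).
[6, 8) lies entirely inside B → drops out.
[12, 18) is untouched.
[21, 34) with B removed leaves [21, 24).
[51, 52) lies entirely inside B → drops out.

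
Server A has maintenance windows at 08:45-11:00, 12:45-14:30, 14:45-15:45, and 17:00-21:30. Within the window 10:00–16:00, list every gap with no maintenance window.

11:00-12:45, 14:30-14:45, 15:45-16:00

Covered (merged): 08:45-11:00, 12:45-14:30, 14:45-15:45, 17:00-21:30.
Complement within 10:00-16:00: 11:00-12:45, 14:30-14:45, 15:45-16:00.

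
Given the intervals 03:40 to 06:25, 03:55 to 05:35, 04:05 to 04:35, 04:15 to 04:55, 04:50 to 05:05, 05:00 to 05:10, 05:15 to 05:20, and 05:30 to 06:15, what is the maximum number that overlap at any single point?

4

At 04:15, 4 of the intervals are simultaneously active.
No point has more.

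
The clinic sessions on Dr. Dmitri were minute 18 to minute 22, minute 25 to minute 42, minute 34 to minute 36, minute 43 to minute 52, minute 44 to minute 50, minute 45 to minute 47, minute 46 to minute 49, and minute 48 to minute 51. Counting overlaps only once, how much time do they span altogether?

Merged: minute 18 to minute 22, minute 25 to minute 42, minute 43 to minute 52.
Lengths: 4 minutes + 17 minutes + 9 minutes = 30 minutes.

30 minutes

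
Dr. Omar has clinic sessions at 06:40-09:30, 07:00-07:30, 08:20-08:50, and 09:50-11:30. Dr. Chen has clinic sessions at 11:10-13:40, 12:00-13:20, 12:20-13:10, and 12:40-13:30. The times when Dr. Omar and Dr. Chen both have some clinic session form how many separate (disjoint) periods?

1

First set merges to 06:40–09:30, 09:50–11:30.
Second set merges to 11:10–13:40.
A ∩ B = 11:10–11:30.
That is 1 disjoint piece.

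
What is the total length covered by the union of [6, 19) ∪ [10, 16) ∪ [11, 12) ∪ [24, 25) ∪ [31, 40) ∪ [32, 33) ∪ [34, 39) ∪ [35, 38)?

Merged: [6, 19), [24, 25), [31, 40).
Lengths: 13 + 1 + 9 = 23.

23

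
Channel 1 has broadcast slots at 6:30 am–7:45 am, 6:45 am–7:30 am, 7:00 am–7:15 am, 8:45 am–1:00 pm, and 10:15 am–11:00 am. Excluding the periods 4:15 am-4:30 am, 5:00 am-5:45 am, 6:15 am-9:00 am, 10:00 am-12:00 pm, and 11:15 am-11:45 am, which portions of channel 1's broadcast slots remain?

9:00 am–10:00 am, 12:00 pm–1:00 pm

A, merged: 6:30 am–7:45 am, 8:45 am–1:00 pm.
B, merged: 4:15 am–4:30 am, 5:00 am–5:45 am, 6:15 am–9:00 am, 10:00 am–12:00 pm.
6:30 am–7:45 am lies entirely inside B → drops out.
8:45 am–1:00 pm with B removed leaves 9:00 am–10:00 am, 12:00 pm–1:00 pm.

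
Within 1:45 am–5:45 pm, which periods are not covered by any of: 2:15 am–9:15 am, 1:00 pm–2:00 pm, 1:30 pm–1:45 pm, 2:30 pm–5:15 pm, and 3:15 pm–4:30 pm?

1:45 am–2:15 am, 9:15 am–1:00 pm, 2:00 pm–2:30 pm, 5:15 pm–5:45 pm

Covered (merged): 2:15 am–9:15 am, 1:00 pm–2:00 pm, 2:30 pm–5:15 pm.
Gaps within 1:45 am–5:45 pm: 1:45 am–2:15 am, 9:15 am–1:00 pm, 2:00 pm–2:30 pm, 5:15 pm–5:45 pm.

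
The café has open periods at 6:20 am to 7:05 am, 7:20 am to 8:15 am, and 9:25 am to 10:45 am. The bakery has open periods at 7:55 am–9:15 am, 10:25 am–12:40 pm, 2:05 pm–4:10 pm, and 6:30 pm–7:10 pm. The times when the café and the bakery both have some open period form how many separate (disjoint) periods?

2

A ∩ B = 7:55 am–8:15 am, 10:25 am–10:45 am.
That is 2 disjoint pieces.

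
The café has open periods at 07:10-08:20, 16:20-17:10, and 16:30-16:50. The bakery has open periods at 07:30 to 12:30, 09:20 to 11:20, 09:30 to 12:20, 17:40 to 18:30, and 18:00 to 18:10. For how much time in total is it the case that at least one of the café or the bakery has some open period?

7 h

First set merges to 07:10-08:20, 16:20-17:10.
Second set merges to 07:30-12:30, 17:40-18:30.
A ∪ B = 07:10-12:30, 16:20-17:10, 17:40-18:30.
Total: 5 h 20 min + 50 min + 50 min = 7 h.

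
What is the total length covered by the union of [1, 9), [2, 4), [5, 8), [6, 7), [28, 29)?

9

Merged: [1, 9), [28, 29).
Lengths: 8 + 1 = 9.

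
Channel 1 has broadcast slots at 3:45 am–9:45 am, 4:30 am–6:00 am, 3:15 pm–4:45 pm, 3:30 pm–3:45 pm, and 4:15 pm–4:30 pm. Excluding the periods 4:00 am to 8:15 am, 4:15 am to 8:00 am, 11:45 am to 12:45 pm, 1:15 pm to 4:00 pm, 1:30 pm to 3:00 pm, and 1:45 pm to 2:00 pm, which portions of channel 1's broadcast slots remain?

Merge the first list: 3:45 am–9:45 am, 3:15 pm–4:45 pm.
Merge the second list: 4:00 am–8:15 am, 11:45 am–12:45 pm, 1:15 pm–4:00 pm.
3:45 am–9:45 am with B removed leaves 3:45 am–4:00 am, 8:15 am–9:45 am.
3:15 pm–4:45 pm with B removed leaves 4:00 pm–4:45 pm.

3:45 am–4:00 am, 8:15 am–9:45 am, 4:00 pm–4:45 pm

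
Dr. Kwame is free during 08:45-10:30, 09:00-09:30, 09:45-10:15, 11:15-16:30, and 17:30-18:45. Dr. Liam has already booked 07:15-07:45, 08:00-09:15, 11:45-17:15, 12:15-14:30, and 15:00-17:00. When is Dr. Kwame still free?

09:15-10:30, 11:15-11:45, 17:30-18:45

A, merged: 08:45-10:30, 11:15-16:30, 17:30-18:45.
B, merged: 07:15-07:45, 08:00-09:15, 11:45-17:15.
08:45-10:30 with B removed leaves 09:15-10:30.
11:15-16:30 with B removed leaves 11:15-11:45.
17:30-18:45 is untouched.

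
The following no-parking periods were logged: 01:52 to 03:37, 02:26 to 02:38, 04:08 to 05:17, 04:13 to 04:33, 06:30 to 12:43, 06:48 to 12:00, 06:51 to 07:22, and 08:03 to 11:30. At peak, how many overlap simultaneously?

3

At 06:51, 3 of the intervals are simultaneously active.
No point has more.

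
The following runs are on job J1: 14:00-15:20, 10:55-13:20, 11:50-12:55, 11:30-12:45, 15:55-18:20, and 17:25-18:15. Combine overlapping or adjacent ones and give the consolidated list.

Sort by start: 10:55–13:20, 11:30–12:45, 11:50–12:55, 14:00–15:20, 15:55–18:20, 17:25–18:15.
11:30–12:45 overlaps/touches 10:55–13:20 → extend to 10:55–13:20.
11:50–12:55 overlaps/touches 10:55–13:20 → extend to 10:55–13:20.
14:00–15:20 is disjoint → start new block.
15:55–18:20 is disjoint → start new block.
17:25–18:15 overlaps/touches 15:55–18:20 → extend to 15:55–18:20.

10:55–13:20, 14:00–15:20, 15:55–18:20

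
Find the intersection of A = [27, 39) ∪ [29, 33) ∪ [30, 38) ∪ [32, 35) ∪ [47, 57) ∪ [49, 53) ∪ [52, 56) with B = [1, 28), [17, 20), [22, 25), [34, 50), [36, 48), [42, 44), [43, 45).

[27, 28) ∪ [34, 39) ∪ [47, 50)

Merge the first list: [27, 39), [47, 57).
Merge the second list: [1, 28), [34, 50).
[27, 39) meets the second set on [27, 28), [34, 39).
[47, 57) meets the second set on [47, 50).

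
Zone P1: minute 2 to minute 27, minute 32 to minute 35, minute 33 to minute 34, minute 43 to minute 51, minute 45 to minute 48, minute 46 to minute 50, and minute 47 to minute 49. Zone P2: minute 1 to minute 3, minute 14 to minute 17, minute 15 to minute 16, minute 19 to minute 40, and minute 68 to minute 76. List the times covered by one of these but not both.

Merge the first list: minute 2 to minute 27, minute 32 to minute 35, minute 43 to minute 51.
Merge the second list: minute 1 to minute 3, minute 14 to minute 17, minute 19 to minute 40, minute 68 to minute 76.
Only in the first: minute 3 to minute 14, minute 17 to minute 19, minute 43 to minute 51.
Only in the second: minute 1 to minute 2, minute 27 to minute 32, minute 35 to minute 40, minute 68 to minute 76.
Together these are the periods covered by exactly one.

minute 1 to minute 2, minute 3 to minute 14, minute 17 to minute 19, minute 27 to minute 32, minute 35 to minute 40, minute 43 to minute 51, minute 68 to minute 76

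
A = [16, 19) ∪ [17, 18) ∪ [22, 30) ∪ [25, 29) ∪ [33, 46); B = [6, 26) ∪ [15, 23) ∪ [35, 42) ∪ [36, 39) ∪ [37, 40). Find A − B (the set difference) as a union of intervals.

[26, 30) ∪ [33, 35) ∪ [42, 46)

A, merged: [16, 19), [22, 30), [33, 46).
B, merged: [6, 26), [35, 42).
[16, 19): entirely removed.
[22, 30) \ B = [26, 30).
[33, 46) \ B = [33, 35), [42, 46).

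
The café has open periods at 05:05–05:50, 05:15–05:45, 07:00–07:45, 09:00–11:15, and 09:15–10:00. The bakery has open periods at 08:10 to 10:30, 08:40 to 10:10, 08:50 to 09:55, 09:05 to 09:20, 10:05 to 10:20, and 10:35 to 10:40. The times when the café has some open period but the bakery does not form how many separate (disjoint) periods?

4

A, merged: 05:05–05:50, 07:00–07:45, 09:00–11:15.
B, merged: 08:10–10:30, 10:35–10:40.
A \ B = 05:05–05:50, 07:00–07:45, 10:30–10:35, 10:40–11:15.
That is 4 disjoint pieces.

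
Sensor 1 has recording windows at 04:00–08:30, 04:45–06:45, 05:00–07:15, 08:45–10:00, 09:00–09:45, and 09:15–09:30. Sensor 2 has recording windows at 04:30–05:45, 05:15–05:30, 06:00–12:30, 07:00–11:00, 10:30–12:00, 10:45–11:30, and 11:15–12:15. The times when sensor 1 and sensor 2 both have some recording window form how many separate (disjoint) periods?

First set merges to 04:00–08:30, 08:45–10:00.
Second set merges to 04:30–05:45, 06:00–12:30.
A ∩ B = 04:30–05:45, 06:00–08:30, 08:45–10:00.
That is 3 disjoint pieces.

3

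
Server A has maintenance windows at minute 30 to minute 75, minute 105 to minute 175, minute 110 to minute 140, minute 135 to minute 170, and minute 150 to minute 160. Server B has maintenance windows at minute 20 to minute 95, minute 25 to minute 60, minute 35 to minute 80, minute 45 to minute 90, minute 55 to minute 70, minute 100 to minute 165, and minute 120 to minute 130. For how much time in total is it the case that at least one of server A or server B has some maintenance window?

150 minutes

Merge the first list: minute 30 to minute 75, minute 105 to minute 175.
Merge the second list: minute 20 to minute 95, minute 100 to minute 165.
A ∪ B = minute 20 to minute 95, minute 100 to minute 175.
Total: 75 minutes + 75 minutes = 150 minutes.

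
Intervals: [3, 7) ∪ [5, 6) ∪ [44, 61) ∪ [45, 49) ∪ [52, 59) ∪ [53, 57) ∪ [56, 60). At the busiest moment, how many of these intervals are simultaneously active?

At 56, 4 of the intervals are simultaneously active.
No point has more.

4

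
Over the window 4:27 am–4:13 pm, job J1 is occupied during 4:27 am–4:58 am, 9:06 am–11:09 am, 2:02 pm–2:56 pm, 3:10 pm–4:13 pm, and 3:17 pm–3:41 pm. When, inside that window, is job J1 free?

Covered (merged): 4:27 am–4:58 am, 9:06 am–11:09 am, 2:02 pm–2:56 pm, 3:10 pm–4:13 pm.
Complement within 4:27 am–4:13 pm: 4:58 am–9:06 am, 11:09 am–2:02 pm, 2:56 pm–3:10 pm.

4:58 am–9:06 am, 11:09 am–2:02 pm, 2:56 pm–3:10 pm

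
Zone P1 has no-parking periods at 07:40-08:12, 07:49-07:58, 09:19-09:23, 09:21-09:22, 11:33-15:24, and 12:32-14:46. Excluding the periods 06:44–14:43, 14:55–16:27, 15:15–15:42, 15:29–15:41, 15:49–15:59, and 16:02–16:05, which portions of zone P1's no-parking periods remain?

14:43-14:55

Merge the first list: 07:40-08:12, 09:19-09:23, 11:33-15:24.
Merge the second list: 06:44-14:43, 14:55-16:27.
07:40-08:12: entirely removed.
09:19-09:23: entirely removed.
11:33-15:24 \ B = 14:43-14:55.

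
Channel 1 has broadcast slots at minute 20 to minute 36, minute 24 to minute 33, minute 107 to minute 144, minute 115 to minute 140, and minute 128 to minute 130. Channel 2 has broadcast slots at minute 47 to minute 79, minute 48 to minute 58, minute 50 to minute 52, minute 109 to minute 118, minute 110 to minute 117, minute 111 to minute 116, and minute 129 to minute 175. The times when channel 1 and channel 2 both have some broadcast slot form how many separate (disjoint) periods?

A, merged: minute 20 to minute 36, minute 107 to minute 144.
B, merged: minute 47 to minute 79, minute 109 to minute 118, minute 129 to minute 175.
A ∩ B = minute 109 to minute 118, minute 129 to minute 144.
That is 2 disjoint pieces.

2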